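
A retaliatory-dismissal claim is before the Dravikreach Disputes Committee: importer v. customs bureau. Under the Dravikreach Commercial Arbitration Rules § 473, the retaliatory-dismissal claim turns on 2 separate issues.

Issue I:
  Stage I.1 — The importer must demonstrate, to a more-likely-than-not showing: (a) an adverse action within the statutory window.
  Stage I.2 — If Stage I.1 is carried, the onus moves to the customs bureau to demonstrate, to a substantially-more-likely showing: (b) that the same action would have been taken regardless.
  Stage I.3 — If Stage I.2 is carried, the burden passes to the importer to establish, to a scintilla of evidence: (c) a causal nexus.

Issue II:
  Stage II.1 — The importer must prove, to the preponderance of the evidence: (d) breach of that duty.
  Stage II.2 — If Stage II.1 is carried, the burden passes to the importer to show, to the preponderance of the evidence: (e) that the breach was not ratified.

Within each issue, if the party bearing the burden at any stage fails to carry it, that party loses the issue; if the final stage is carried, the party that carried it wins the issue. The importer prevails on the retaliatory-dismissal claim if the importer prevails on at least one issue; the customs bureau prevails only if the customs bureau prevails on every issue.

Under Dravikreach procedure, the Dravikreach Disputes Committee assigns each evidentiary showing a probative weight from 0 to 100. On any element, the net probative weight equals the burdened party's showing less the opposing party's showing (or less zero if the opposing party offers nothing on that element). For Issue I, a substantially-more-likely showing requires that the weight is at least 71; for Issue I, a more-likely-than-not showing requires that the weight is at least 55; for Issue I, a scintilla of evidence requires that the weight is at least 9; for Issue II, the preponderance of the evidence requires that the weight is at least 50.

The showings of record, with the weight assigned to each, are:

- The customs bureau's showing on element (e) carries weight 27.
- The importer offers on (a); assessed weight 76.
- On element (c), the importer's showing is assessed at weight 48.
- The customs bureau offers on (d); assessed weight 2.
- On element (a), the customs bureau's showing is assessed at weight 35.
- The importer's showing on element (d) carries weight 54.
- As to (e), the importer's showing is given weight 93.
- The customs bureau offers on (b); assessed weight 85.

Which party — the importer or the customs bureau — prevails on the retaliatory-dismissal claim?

— Issue I —
At Stage I.1 the importer must meet a more-likely-than-not showing (weight is at least 55): on (a) the weight is 76 less the opposing 35 gives net 41, which does not reach 55, so (a) does not meet the standard.
  Not every element is met, so the importer fails to carry Stage I.1.
So the customs bureau prevails on this issue.
— Issue II —
At Stage II.1 the importer must meet the preponderance of the evidence (weight is at least 50): on (d) the weight is 54 less the opposing 2 gives net 52, ≥ 50, so (d) meets the standard.
  Stage II.1 carried; the burden remains with the importer.
At Stage II.2 the importer must meet the preponderance of the evidence (weight is at least 50): on (e) the weight is 93 less the opposing 27 gives net 66, ≥ 50, so (e) meets the standard.
  The importer carries the last stage.
With every stage satisfied, the importer prevails on this issue.
Per-issue: Issue I → customs bureau; Issue II → importer. The importer must prevail on at least one issue; overall, the importer prevails.

importer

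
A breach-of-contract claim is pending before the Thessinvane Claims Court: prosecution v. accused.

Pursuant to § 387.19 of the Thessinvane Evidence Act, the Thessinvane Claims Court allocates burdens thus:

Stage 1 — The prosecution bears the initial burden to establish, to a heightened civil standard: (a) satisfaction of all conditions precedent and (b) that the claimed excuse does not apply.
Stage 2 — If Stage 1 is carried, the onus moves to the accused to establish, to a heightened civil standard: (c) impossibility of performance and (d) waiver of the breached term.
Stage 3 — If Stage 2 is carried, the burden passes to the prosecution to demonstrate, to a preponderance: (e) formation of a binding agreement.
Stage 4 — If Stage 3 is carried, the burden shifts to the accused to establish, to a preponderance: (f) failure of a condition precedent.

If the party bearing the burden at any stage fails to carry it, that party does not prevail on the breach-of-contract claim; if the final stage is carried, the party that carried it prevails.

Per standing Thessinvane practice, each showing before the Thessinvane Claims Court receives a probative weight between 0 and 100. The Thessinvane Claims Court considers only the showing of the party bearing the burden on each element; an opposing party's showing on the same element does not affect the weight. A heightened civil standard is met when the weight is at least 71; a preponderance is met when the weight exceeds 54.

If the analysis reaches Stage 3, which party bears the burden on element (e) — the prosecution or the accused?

prosecution

Stage 3's rule assigns the burden to the prosecution (to a preponderance).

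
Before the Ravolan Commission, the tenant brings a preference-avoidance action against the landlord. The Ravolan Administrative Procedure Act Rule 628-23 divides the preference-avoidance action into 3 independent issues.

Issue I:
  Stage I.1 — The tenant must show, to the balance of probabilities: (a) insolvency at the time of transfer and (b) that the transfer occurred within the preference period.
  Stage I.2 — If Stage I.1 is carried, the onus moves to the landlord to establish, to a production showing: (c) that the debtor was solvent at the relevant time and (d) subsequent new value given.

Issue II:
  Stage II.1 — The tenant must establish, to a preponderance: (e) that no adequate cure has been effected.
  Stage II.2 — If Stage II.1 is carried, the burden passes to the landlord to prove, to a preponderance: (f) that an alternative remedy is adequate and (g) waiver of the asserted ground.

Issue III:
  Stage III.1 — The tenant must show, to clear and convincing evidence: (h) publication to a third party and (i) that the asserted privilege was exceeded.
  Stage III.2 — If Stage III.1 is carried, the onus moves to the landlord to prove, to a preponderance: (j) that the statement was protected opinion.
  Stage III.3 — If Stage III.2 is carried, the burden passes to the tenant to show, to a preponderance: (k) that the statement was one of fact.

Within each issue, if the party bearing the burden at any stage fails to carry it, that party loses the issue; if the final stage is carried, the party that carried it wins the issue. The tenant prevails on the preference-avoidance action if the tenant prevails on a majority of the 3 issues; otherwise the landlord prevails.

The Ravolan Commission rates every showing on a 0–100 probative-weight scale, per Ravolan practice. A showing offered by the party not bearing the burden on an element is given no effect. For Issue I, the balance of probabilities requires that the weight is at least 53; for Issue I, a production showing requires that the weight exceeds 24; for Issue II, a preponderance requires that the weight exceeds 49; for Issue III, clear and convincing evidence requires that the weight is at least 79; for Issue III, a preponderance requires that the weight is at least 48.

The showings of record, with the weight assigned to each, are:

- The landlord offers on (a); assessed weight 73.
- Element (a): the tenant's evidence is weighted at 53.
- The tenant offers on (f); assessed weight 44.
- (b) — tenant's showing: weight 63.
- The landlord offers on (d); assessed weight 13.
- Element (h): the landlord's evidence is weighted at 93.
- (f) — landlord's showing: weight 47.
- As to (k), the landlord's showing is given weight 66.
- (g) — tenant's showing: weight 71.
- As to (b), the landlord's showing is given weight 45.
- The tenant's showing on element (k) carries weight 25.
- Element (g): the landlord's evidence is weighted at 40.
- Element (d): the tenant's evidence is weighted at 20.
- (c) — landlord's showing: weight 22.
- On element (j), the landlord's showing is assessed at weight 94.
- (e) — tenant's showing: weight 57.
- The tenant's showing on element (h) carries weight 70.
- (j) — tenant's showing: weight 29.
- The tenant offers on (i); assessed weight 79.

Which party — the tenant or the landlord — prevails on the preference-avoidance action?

— Issue I —
Stage I.1 (tenant, the balance of probabilities, weight is at least 53): (a) 53 (landlord's 73 disregarded) ≥ 53 — meets; (b) 63 (landlord's 45 disregarded) ≥ 53 — meets.
  The tenant carries Stage I.1; the landlord now bears the burden.
Stage I.2 (landlord, a production showing, weight exceeds 24): (c) 22 ≤ 24 — fails; (d) 13 (tenant's 20 disregarded) ≤ 24 — fails.
  The landlord does not carry Stage I.2.
The analysis ends at Stage I.2; the tenant prevails on this issue.
— Issue II —
Stage II.1 — burden on tenant; standard: a preponderance (weight exceeds 49).
    (e): 57 > 49 [met]
  The tenant carries Stage II.1; the landlord now bears the burden.
Stage II.2 — burden on landlord; standard: a preponderance (weight exceeds 49).
    (f): 47 (tenant's 44 disregarded) ≤ 49 [not met]
    (g): 40 (tenant's 71 disregarded) ≤ 49 [not met]
  Stage II.2 not carried; the landlord fails its burden.
So the tenant prevails on this issue.
— Issue III —
Stage III.1 — burden on tenant; standard: clear and convincing evidence (weight is at least 79).
    (h): 70 (landlord's 93 disregarded) < 79 [not met]
    (i): 79 ≥ 79 [met]
  Stage III.1 not carried; the tenant fails its burden.
The landlord prevails on this issue.
Per-issue: Issue I → tenant; Issue II → tenant; Issue III → landlord. The tenant must prevail on a majority of issues; overall, the tenant prevails.

tenant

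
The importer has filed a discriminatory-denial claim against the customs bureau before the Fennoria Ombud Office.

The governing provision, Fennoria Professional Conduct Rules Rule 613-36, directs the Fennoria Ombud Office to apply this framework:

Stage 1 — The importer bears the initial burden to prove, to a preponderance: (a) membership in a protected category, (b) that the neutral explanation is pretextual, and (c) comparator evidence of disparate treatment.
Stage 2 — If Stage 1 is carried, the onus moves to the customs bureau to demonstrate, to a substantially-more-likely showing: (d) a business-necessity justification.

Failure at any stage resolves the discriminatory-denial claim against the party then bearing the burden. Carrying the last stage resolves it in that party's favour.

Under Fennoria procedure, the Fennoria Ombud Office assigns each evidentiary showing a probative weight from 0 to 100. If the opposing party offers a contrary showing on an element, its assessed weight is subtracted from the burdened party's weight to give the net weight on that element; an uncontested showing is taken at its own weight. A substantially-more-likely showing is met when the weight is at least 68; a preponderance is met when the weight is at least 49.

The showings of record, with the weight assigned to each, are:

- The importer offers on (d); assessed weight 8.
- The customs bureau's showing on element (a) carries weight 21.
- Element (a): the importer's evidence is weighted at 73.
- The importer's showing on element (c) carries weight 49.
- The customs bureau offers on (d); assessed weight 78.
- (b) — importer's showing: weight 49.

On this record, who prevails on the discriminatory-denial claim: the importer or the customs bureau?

At Stage 1 the importer must meet a preponderance (weight is at least 49): on (a) the weight is 73 less the opposing 21 gives net 52, ≥ 49, so (a) meets the standard; on (b) the weight is 49, which does reach 49, so (b) meets the standard; on (c) the weight is 49, ≥ 49, so (c) meets the standard.
  All elements met. The burden passes to the customs bureau.
At Stage 2 the customs bureau must meet a substantially-more-likely showing (weight is at least 68): on (d) the weight is 78 less the opposing 8 gives net 70, ≥ 68, so (d) meets the standard.
  The customs bureau carries the last stage.
With every stage satisfied, the customs bureau prevails.

customs bureau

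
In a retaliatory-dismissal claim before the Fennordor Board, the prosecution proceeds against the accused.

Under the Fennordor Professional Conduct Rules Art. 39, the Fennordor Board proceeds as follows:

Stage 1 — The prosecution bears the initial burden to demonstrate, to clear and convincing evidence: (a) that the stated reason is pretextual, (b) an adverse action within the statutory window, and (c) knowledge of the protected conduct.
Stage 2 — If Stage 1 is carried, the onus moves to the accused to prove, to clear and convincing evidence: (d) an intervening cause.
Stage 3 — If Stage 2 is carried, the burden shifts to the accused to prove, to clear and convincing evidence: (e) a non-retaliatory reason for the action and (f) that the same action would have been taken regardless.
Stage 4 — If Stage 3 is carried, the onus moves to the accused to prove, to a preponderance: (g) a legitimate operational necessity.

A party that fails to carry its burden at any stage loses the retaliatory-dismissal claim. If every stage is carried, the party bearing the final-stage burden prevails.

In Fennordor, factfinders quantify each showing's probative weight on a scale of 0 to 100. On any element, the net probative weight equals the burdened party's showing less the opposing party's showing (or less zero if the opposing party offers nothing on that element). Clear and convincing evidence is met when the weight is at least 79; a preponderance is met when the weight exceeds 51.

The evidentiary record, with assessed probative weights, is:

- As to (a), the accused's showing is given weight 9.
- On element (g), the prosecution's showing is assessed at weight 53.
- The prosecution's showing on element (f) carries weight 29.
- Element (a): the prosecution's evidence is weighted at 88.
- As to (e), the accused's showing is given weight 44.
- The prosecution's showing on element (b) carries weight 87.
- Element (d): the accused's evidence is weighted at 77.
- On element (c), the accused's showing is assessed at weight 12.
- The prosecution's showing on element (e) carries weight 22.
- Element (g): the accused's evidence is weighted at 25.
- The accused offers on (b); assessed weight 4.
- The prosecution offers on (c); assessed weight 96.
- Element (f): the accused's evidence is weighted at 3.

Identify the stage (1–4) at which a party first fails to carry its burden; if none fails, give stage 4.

Stage 1 — burden on prosecution; standard: clear and convincing evidence (weight is at least 79).
    (a): 88 − 9 = 79 ≥ 79 [met]
    (b): 87 − 4 = 83 ≥ 79 [met]
    (c): 96 − 12 = 84 ≥ 79 [met]
  Stage 1 carried; the burden shifts to the accused.
Stage 2 — burden on accused; standard: clear and convincing evidence (weight is at least 79).
    (d): 77 < 79 [not met]
  Not every element is met, so the accused fails to carry Stage 2.
The analysis ends at Stage 2; the prosecution prevails.

stage 2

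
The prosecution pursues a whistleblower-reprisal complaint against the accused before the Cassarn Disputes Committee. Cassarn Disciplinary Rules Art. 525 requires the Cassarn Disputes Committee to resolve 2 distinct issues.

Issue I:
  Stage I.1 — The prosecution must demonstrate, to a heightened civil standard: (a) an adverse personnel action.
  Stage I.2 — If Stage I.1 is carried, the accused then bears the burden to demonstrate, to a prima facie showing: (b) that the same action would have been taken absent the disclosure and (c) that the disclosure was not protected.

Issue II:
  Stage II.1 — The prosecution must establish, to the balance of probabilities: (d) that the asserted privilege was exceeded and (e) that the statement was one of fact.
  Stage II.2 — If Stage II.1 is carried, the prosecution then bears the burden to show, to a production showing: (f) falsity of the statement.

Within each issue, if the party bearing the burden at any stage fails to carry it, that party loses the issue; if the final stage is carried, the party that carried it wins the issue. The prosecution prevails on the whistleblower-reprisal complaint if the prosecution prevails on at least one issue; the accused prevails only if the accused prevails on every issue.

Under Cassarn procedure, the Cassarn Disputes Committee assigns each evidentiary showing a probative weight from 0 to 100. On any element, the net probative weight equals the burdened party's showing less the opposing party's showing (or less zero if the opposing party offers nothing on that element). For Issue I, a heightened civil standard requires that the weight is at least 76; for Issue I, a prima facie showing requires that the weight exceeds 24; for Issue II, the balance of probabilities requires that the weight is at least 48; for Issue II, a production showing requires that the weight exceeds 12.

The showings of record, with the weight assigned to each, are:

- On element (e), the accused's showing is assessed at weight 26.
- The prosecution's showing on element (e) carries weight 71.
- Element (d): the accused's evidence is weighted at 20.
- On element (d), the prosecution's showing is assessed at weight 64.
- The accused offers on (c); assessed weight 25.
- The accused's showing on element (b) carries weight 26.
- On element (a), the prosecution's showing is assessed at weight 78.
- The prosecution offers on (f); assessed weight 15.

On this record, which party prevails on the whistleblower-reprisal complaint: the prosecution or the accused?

— Issue I —
Stage I.1 — burden on prosecution; standard: a heightened civil standard (weight is at least 76).
    (a): 78 ≥ 76 [met]
  All elements met. The burden passes to the accused.
Stage I.2 — burden on accused; standard: a prima facie showing (weight exceeds 24).
    (b): 26 > 24 [met]
    (c): 25 > 24 [met]
  Stage I.2 carried; the final stage is satisfied.
All stages carried — the accused prevails on this issue.
— Issue II —
At Stage II.1 the prosecution must meet the balance of probabilities (weight is at least 48): on (d) the weight is 64 less the opposing 20 gives net 44, which does not reach 48, so (d) does not meet the standard; on (e) the weight is 71 less the opposing 26 gives net 45, < 48, so (e) does not meet the standard.
  The prosecution does not carry Stage II.1.
The analysis ends at Stage II.1; the accused prevails on this issue.
Per-issue: Issue I → accused; Issue II → accused. The prosecution must prevail on at least one issue; overall, the accused prevails.

accused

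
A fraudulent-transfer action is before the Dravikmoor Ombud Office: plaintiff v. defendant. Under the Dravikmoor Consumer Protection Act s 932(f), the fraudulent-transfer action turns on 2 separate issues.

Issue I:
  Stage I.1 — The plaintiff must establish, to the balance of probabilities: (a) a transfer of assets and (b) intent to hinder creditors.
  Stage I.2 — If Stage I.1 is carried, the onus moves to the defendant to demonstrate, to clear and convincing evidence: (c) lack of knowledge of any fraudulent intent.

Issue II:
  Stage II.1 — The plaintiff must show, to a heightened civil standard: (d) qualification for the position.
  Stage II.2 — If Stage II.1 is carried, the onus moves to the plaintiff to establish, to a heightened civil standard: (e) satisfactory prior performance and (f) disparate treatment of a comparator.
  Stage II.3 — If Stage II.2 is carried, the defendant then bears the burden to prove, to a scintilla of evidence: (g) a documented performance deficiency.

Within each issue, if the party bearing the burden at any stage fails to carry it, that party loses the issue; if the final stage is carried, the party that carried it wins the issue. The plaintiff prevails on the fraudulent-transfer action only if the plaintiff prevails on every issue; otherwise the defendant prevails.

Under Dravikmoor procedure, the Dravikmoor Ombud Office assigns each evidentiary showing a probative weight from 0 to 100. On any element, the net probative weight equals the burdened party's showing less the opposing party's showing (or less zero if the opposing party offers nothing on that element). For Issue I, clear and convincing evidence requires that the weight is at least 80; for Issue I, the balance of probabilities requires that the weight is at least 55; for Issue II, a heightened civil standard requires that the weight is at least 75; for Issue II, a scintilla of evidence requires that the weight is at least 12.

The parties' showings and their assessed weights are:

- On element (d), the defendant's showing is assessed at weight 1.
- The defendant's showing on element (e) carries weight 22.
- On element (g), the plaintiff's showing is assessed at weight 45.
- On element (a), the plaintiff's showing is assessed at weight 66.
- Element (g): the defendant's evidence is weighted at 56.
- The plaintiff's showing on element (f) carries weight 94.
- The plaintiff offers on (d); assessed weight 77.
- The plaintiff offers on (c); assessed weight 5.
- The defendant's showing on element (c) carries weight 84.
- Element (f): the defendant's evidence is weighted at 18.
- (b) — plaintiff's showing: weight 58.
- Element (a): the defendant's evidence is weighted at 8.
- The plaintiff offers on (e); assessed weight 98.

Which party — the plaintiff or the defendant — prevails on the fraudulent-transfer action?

plaintiff

— Issue I —
Stage I.1 — burden on plaintiff; standard: the balance of probabilities (weight is at least 55).
    (a): 66 − 8 = 58 ≥ 55 [met]
    (b): 58 ≥ 55 [met]
  Stage I.1 carried; the burden shifts to the defendant.
Stage I.2 — burden on defendant; standard: clear and convincing evidence (weight is at least 80).
    (c): 84 − 5 = 79 < 80 [not met]
  Stage I.2 not carried; the defendant fails its burden.
So the plaintiff prevails on this issue.
— Issue II —
Stage II.1 — burden on plaintiff; standard: a heightened civil standard (weight is at least 75).
    (d): 77 − 1 = 76 ≥ 75 [met]
  Stage II.1 is satisfied; the plaintiff continues to bear the burden.
Stage II.2 — burden on plaintiff; standard: a heightened civil standard (weight is at least 75).
    (e): 98 − 22 = 76 ≥ 75 [met]
    (f): 94 − 18 = 76 ≥ 75 [met]
  Stage II.2 is satisfied; the onus moves to the defendant.
Stage II.3 — burden on defendant; standard: a scintilla of evidence (weight is at least 12).
    (g): 56 − 45 = 11 < 12 [not met]
  Not every element is met, so the defendant fails to carry Stage II.3.
The analysis ends at Stage II.3; the plaintiff prevails on this issue.
Per-issue: Issue I → plaintiff; Issue II → plaintiff. The plaintiff must prevail on every issue; overall, the plaintiff prevails.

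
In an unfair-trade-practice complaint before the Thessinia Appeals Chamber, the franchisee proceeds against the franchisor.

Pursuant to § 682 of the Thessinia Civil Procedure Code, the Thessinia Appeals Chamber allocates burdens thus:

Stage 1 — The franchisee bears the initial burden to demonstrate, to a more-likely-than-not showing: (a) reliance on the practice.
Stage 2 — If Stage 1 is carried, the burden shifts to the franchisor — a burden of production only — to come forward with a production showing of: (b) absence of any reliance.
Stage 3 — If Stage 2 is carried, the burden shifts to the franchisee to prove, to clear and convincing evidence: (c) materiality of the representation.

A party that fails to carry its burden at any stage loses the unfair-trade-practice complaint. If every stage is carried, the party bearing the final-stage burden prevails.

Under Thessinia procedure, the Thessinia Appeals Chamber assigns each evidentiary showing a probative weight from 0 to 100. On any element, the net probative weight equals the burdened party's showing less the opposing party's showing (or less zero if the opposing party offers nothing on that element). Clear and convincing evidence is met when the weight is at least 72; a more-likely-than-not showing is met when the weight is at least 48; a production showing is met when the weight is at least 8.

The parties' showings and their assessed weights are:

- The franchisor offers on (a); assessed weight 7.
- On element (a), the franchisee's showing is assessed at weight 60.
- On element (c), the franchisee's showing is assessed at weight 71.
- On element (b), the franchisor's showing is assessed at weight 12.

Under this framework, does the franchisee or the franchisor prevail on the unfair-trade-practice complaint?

franchisor

At Stage 1 the franchisee must meet a more-likely-than-not showing (weight is at least 48): on (a) the weight is 60 less the opposing 7 gives net 53, which does reach 48, so (a) meets the standard.
  Stage 1 carried; the burden shifts to the franchisor.
At Stage 2 the franchisor must meet a production showing (weight is at least 8): on (b) the weight is 12, ≥ 8, so (b) meets the standard.
  The franchisor carries Stage 2; the franchisee now bears the burden.
At Stage 3 the franchisee must meet clear and convincing evidence (weight is at least 72): on (c) the weight is 71, < 72, so (c) does not meet the standard.
  Stage 3 not carried; the franchisee fails its burden.
So the franchisor prevails.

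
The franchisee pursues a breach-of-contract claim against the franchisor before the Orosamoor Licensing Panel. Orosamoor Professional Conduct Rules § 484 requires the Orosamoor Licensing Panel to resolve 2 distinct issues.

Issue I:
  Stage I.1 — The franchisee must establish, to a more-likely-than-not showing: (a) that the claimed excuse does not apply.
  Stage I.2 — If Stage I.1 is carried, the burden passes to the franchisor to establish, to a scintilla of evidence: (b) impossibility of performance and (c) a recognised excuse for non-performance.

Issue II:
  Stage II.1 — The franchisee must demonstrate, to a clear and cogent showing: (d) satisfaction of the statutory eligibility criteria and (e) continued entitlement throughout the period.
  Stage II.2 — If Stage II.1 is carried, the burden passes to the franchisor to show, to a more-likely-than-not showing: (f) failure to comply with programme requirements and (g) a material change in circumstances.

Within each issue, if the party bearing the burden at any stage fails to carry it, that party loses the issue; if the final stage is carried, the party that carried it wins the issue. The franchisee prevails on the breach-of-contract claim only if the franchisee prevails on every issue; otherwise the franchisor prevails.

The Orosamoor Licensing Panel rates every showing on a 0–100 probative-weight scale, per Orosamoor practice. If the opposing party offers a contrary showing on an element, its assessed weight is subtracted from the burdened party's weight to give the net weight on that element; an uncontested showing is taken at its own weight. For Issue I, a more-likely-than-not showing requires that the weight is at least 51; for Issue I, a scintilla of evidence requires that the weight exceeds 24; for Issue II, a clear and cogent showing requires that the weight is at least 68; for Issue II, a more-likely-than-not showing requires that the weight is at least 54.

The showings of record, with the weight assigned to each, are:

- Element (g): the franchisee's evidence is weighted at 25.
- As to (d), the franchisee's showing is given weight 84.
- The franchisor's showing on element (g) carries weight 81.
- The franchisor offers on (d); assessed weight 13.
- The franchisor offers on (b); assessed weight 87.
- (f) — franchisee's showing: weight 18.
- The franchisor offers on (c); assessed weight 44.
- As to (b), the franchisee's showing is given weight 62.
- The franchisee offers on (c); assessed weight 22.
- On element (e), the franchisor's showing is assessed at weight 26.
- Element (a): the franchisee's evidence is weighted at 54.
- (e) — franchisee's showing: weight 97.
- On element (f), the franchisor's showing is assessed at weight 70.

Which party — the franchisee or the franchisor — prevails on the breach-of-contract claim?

— Issue I —
At Stage I.1 the franchisee must meet a more-likely-than-not showing (weight is at least 51): on (a) the weight is 54, which does reach 51, so (a) meets the standard.
  The franchisee carries Stage I.1; the franchisor now bears the burden.
At Stage I.2 the franchisor must meet a scintilla of evidence (weight exceeds 24): on (b) the weight is 87 less the opposing 62 gives net 25, which does exceed 24, so (b) meets the standard; on (c) the weight is 44 less the opposing 22 gives net 22, which does not exceed 24, so (c) does not meet the standard.
  The franchisor does not carry Stage I.2.
The analysis ends at Stage I.2; the franchisee prevails on this issue.
— Issue II —
Stage II.1 — burden on franchisee; standard: a clear and cogent showing (weight is at least 68).
    (d): 84 − 13 = 71 ≥ 68 [met]
    (e): 97 − 26 = 71 ≥ 68 [met]
  The franchisee carries Stage II.1; the franchisor now bears the burden.
Stage II.2 — burden on franchisor; standard: a more-likely-than-not showing (weight is at least 54).
    (f): 70 − 18 = 52 < 54 [not met]
    (g): 81 − 25 = 56 ≥ 54 [met]
  Not every element is met, so the franchisor fails to carry Stage II.2.
The analysis ends at Stage II.2; the franchisee prevails on this issue.
Per-issue: Issue I → franchisee; Issue II → franchisee. The franchisee must prevail on every issue; overall, the franchisee prevails.

franchisee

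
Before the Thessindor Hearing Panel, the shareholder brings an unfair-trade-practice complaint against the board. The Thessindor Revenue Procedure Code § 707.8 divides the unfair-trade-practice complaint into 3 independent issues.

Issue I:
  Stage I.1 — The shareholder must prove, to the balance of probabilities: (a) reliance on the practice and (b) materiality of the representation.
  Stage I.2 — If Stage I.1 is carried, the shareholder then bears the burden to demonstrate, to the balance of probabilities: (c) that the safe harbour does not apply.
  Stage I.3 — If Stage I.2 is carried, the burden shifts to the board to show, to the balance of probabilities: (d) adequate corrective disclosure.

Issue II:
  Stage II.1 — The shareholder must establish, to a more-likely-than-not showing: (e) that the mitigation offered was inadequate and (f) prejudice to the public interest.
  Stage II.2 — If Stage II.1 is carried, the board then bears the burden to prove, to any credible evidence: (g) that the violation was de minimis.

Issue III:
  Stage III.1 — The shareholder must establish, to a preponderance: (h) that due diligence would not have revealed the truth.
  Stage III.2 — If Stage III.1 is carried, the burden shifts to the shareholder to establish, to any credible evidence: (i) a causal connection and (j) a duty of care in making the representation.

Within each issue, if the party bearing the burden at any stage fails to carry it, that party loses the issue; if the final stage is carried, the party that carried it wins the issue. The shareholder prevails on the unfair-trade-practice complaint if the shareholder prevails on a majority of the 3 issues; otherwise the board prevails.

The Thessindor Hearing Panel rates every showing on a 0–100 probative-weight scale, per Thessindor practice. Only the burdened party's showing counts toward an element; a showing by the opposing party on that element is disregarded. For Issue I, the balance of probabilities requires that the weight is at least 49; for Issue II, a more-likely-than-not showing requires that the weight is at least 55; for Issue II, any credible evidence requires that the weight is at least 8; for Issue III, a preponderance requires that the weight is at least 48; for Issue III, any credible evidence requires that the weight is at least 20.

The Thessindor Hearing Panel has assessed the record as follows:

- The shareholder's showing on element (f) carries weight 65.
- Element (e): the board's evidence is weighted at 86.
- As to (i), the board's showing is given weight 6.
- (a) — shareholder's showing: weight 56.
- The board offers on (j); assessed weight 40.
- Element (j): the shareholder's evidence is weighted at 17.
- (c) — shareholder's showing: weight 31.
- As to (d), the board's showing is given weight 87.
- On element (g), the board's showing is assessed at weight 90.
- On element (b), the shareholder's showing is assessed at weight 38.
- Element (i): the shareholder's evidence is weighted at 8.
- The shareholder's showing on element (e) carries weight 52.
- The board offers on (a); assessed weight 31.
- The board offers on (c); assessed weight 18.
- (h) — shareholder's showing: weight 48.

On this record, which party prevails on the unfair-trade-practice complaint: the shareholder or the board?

board

— Issue I —
Stage I.1 (shareholder, the balance of probabilities, weight is at least 49): (a) 56 (board's 31 disregarded) ≥ 49 — meets; (b) 38 < 49 — fails.
  The shareholder does not carry Stage I.1.
The board prevails on this issue.
— Issue II —
At Stage II.1 the shareholder must meet a more-likely-than-not showing (weight is at least 55): on (e) the weight is 52 (the board's 86 is given no effect), < 55, so (e) does not meet the standard; on (f) the weight is 65, which does reach 55, so (f) meets the standard.
  Stage II.1 not carried; the shareholder fails its burden.
The analysis ends at Stage II.1; the board prevails on this issue.
— Issue III —
Stage III.1 (shareholder, a preponderance, weight is at least 48): (h) 48 ≥ 48 — meets.
  All elements met. The shareholder retains the burden for Stage III.2.
Stage III.2 (shareholder, any credible evidence, weight is at least 20): (i) 8 (board's 6 disregarded) < 20 — fails; (j) 17 (board's 40 disregarded) < 20 — fails.
  Stage III.2 not carried; the shareholder fails its burden.
So the board prevails on this issue.
Per-issue: Issue I → board; Issue II → board; Issue III → board. The shareholder must prevail on a majority of issues; overall, the board prevails.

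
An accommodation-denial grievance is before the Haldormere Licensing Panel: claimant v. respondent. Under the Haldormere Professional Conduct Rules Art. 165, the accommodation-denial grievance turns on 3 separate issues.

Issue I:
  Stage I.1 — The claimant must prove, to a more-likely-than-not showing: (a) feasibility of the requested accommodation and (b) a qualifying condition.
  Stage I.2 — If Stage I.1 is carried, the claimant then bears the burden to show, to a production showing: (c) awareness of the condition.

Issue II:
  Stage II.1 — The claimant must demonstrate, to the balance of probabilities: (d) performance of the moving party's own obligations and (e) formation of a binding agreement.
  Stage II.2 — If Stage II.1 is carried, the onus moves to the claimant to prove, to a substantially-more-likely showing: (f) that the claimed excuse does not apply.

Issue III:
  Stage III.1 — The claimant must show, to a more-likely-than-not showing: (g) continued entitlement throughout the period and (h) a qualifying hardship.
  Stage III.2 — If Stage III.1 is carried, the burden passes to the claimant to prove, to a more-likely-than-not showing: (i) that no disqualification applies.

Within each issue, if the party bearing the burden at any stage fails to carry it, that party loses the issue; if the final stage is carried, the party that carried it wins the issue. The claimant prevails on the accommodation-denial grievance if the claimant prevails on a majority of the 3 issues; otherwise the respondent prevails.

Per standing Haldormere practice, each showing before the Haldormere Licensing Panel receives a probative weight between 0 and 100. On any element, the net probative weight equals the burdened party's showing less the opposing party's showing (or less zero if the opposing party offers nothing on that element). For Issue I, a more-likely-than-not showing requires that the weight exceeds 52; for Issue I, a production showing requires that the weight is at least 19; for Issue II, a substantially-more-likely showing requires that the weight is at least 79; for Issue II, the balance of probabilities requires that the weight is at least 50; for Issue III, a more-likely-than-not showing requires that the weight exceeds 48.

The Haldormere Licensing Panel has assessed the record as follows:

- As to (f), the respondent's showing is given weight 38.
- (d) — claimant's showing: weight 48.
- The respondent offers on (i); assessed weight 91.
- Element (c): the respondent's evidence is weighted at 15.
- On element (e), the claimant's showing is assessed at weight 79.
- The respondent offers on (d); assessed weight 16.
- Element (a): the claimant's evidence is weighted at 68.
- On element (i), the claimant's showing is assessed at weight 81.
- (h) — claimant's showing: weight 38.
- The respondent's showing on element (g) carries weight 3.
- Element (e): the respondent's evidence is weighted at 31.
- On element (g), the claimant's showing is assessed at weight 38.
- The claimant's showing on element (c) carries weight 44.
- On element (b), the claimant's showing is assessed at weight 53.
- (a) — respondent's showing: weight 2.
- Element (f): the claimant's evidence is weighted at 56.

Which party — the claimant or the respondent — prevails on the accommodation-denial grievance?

— Issue I —
Stage I.1 — burden on claimant; standard: a more-likely-than-not showing (weight exceeds 52).
    (a): 68 − 2 = 66 > 52 [met]
    (b): 53 > 52 [met]
  All elements met. The claimant retains the burden for Stage I.2.
Stage I.2 — burden on claimant; standard: a production showing (weight is at least 19).
    (c): 44 − 15 = 29 ≥ 19 [met]
  All elements met at the final stage.
With every stage satisfied, the claimant prevails on this issue.
— Issue II —
Stage II.1 — burden on claimant; standard: the balance of probabilities (weight is at least 50).
    (d): 48 − 16 = 32 < 50 [not met]
    (e): 79 − 31 = 48 < 50 [not met]
  The claimant does not carry Stage II.1.
So the respondent prevails on this issue.
— Issue III —
Stage III.1 (claimant, a more-likely-than-not showing, weight exceeds 48): (g) net 38−3=35 ≤ 48 — fails; (h) 38 ≤ 48 — fails.
  Not every element is met, so the claimant fails to carry Stage III.1.
The analysis ends at Stage III.1; the respondent prevails on this issue.
Per-issue: Issue I → claimant; Issue II → respondent; Issue III → respondent. The claimant must prevail on a majority of issues; overall, the respondent prevails.

respondent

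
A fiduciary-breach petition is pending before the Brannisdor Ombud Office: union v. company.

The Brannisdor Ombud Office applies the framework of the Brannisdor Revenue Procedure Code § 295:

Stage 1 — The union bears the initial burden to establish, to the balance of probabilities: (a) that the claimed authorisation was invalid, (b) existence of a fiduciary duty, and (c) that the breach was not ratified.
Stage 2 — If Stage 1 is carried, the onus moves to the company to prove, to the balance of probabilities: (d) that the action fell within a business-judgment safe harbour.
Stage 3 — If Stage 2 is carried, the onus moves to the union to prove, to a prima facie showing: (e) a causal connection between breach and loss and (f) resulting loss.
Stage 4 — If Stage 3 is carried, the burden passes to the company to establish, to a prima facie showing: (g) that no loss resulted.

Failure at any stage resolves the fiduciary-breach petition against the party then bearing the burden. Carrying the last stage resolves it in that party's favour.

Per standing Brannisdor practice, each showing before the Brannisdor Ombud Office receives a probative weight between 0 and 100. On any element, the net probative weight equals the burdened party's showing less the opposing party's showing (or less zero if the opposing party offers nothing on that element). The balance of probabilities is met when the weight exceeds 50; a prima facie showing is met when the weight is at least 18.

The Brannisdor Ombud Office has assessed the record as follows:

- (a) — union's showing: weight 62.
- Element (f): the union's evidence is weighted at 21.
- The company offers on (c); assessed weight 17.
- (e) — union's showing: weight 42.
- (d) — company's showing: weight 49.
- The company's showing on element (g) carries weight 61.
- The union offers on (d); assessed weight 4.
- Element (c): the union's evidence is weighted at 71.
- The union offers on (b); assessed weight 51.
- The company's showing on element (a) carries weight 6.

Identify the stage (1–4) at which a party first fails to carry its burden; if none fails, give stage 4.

Stage 1 — burden on union; standard: the balance of probabilities (weight exceeds 50).
    (a): 62 − 6 = 56 > 50 [met]
    (b): 51 > 50 [met]
    (c): 71 − 17 = 54 > 50 [met]
  The union carries Stage 1; the company now bears the burden.
Stage 2 — burden on company; standard: the balance of probabilities (weight exceeds 50).
    (d): 49 − 4 = 45 ≤ 50 [not met]
  The company does not carry Stage 2.
The union prevails.

stage 2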